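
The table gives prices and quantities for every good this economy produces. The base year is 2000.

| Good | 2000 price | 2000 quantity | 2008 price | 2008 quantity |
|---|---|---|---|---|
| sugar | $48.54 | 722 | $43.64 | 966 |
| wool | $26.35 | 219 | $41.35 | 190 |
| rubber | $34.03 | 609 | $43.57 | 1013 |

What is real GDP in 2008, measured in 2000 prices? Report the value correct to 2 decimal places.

$86368.53

Real GDP 2008 = Σ (p_2000 × q_2008) = 48.54·966 + 26.35·190 + 34.03·1013 = 86368.53.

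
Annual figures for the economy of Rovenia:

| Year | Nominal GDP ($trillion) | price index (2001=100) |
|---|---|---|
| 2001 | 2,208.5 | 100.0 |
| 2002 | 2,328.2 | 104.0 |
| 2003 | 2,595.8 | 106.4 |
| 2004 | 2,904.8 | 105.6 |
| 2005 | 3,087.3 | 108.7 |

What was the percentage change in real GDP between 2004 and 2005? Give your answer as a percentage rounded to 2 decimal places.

3.25%

Real GDP 2004 = 2904.8/1.056 = 2750.76.
Real GDP 2005 = 3087.3/1.087 = 2840.20.
Change = 2840.20/2750.76 − 1 = 0.0325.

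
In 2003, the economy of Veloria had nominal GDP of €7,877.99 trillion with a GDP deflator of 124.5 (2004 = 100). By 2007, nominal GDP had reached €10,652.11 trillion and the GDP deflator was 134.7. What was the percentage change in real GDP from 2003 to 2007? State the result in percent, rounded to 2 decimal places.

Deflate each year: 2003 → 7877.99/1.245 = 6327.70; 2007 → 10652.11/1.347 = 7908.03.
So real GDP changed by 7908.03/6327.70 − 1 = 0.2497, i.e. 24.97%.

24.97%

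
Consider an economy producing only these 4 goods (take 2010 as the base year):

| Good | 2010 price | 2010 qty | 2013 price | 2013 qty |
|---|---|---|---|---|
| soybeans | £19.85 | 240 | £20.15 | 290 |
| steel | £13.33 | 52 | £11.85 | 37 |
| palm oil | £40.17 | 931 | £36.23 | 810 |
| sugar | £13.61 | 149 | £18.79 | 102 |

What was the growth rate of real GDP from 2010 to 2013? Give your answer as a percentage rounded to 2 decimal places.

Real GDP 2010 = Nominal GDP 2010 = 19.85·240 + 13.33·52 + 40.17·931 + 13.61·149 = 44883.32.
Real GDP 2013 (at 2010 prices) = 19.85·290 + 13.33·37 + 40.17·810 + 13.61·102 = 40175.63.
Real growth = 40175.63/44883.32 − 1 = -0.1049.

-10.49%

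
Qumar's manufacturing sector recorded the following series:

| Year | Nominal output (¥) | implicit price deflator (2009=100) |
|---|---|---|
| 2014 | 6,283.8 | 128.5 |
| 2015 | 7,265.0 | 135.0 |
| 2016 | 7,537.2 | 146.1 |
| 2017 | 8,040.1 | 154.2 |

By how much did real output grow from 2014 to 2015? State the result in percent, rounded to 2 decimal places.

Real output 2014 = 6283.8/1.285 = 4890.12.
Real output 2015 = 7265.0/1.350 = 5381.48.
Change = 5381.48/4890.12 − 1 = 0.1005.

10.05%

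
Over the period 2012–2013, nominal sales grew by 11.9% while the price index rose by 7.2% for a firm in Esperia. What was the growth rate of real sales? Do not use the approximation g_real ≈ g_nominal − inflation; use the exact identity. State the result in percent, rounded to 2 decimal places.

(1 + g_nom) = (1 + g_real)(1 + π), so g_real = 1.1190 / 1.0720 − 1 = 0.04384.

4.38%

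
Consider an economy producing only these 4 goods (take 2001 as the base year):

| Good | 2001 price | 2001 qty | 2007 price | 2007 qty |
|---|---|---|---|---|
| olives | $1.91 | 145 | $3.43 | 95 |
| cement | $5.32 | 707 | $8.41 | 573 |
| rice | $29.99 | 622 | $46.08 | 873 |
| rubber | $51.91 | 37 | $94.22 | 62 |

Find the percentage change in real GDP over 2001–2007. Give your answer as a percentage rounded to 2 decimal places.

32.57%

Real GDP 2001 = Nominal GDP 2001 = 1.91·145 + 5.32·707 + 29.99·622 + 51.91·37 = 24612.64.
Real GDP 2007 (at 2001 prices) = 1.91·95 + 5.32·573 + 29.99·873 + 51.91·62 = 32629.50.
Real growth = 32629.50/24612.64 − 1 = 0.3257.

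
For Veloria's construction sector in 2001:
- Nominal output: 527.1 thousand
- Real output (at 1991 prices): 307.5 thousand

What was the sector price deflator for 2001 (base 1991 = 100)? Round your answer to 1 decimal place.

171.4

sector price deflator = (Nominal / Real) × 100 = 527.1 / 307.5 × 100 = 171.41.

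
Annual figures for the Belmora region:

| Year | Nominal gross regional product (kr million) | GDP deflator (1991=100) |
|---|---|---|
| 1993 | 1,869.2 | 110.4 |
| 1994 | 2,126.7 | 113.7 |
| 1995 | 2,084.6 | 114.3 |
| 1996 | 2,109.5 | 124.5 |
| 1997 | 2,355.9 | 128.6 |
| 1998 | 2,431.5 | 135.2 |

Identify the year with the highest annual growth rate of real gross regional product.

1994

1994: real = 2126.7/1.137 = 1870.45; growth vs 1993 (1693.12) = 10.47%.
1995: real = 2084.6/1.143 = 1823.80; growth vs 1994 (1870.45) = -2.49%.
1996: real = 2109.5/1.245 = 1694.38; growth vs 1995 (1823.80) = -7.10%.
1997: real = 2355.9/1.286 = 1831.96; growth vs 1996 (1694.38) = 8.12%.
1998: real = 2431.5/1.352 = 1798.45; growth vs 1997 (1831.96) = -1.83%.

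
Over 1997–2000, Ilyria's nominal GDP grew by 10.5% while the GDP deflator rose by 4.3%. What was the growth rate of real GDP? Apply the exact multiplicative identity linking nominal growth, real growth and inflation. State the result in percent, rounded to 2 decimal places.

5.94%

(1 + g_nom) = (1 + g_real)(1 + π), so g_real = 1.1050 / 1.0430 − 1 = 0.05944.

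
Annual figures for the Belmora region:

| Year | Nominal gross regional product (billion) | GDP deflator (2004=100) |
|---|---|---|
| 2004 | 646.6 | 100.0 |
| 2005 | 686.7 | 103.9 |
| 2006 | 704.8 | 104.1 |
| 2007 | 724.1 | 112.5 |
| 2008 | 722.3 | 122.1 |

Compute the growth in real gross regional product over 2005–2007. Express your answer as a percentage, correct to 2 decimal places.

-2.61%

Real gross regional product 2005 = 686.7/1.039 = 660.92.
Real gross regional product 2007 = 724.1/1.125 = 643.64.
Change = 643.64/660.92 − 1 = -0.0261.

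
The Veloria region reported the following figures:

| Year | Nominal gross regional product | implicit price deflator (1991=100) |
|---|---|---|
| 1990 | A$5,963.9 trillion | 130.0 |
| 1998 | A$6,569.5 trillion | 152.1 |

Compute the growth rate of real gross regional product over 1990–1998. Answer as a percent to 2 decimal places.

Deflate each year: 1990 → 5963.9/1.300 = 4587.62; 1998 → 6569.5/1.521 = 4319.20.
So real gross regional product changed by 4319.20/4587.62 − 1 = -0.0585, i.e. -5.85%.

-5.85%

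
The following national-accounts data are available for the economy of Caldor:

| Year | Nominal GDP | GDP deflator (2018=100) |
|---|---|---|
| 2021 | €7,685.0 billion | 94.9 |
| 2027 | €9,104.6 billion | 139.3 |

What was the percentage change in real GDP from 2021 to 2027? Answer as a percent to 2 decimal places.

Deflate each year: 2021 → 7685.0/0.949 = 8098.00; 2027 → 9104.6/1.393 = 6535.97.
So real GDP changed by 6535.97/8098.00 − 1 = -0.1929, i.e. -19.29%.

-19.29%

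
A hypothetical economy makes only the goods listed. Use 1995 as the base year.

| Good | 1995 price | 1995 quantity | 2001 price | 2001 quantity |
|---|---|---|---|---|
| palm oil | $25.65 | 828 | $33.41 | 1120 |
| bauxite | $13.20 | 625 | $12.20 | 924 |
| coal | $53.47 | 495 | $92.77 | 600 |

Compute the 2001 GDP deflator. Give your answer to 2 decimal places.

142.94

Nominal GDP 2001 = 33.41·1120 + 12.20·924 + 92.77·600 = 104354.00.
Real GDP 2001 (at 1995 prices) = 25.65·1120 + 13.20·924 + 53.47·600 = 73006.80.
Deflator = Nominal/Real × 100 = 104354.00/73006.80 × 100 = 142.937.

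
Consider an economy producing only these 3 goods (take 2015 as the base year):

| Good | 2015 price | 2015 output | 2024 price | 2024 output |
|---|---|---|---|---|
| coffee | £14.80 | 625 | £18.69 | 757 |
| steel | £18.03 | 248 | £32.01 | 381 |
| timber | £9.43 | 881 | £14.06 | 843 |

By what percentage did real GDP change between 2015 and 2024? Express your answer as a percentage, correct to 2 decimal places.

Real GDP 2015 = Nominal GDP 2015 = 14.80·625 + 18.03·248 + 9.43·881 = 22029.27.
Real GDP 2024 (at 2015 prices) = 14.80·757 + 18.03·381 + 9.43·843 = 26022.52.
Real growth = 26022.52/22029.27 − 1 = 0.1813.

18.13%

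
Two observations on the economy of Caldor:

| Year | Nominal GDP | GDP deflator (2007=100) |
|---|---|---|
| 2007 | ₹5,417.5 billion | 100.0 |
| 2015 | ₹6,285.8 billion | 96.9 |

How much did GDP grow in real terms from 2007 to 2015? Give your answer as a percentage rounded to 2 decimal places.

19.74%

Deflate each year: 2007 → 5417.5/1.000 = 5417.50; 2015 → 6285.8/0.969 = 6486.89.
So real GDP changed by 6486.89/5417.50 − 1 = 0.1974, i.e. 19.74%.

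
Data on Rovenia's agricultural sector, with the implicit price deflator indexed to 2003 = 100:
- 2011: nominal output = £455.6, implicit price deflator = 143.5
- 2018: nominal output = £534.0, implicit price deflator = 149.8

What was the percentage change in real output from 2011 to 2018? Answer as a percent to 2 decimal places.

Real output 2011 = 455.6 / 1.435 = 317.49.
Real output 2018 = 534.0 / 1.498 = 356.48.
Real growth = 356.48 / 317.49 − 1 = 0.1228.

12.28%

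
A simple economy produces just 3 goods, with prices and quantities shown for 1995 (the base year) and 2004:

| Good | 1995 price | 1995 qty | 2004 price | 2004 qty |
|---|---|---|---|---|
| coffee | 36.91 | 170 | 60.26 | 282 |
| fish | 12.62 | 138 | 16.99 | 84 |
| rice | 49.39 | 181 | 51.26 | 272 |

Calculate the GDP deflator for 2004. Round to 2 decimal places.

129.96

Nominal GDP 2004 = 60.26·282 + 16.99·84 + 51.26·272 = 32363.20.
Real GDP 2004 (at 1995 prices) = 36.91·282 + 12.62·84 + 49.39·272 = 24902.78.
Deflator = Nominal/Real × 100 = 32363.20/24902.78 × 100 = 129.958.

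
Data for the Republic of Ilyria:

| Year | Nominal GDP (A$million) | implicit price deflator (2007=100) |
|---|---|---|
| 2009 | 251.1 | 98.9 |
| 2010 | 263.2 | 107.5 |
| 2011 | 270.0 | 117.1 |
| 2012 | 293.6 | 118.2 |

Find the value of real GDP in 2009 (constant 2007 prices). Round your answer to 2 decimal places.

Real GDP 2009 = 251.1 / 0.989 = 253.89.

A$253.89 million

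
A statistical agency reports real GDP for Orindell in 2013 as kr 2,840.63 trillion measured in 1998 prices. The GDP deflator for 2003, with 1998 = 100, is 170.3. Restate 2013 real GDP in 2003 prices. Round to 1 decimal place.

kr 4,837.6 trillion

Real GDP in 2003 prices = Real GDP in 1998 prices × (P_2003/P_1998) = 2840.63 × 1.703 = 4837.59.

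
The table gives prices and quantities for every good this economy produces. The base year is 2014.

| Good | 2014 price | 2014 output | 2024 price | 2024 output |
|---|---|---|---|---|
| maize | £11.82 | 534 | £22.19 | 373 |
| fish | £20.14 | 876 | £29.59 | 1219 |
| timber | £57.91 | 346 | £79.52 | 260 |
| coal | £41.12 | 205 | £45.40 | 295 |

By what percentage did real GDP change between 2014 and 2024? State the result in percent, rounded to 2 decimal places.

7.11%

Real GDP 2014 = Nominal GDP 2014 = 11.82·534 + 20.14·876 + 57.91·346 + 41.12·205 = 52420.98.
Real GDP 2024 (at 2014 prices) = 11.82·373 + 20.14·1219 + 57.91·260 + 41.12·295 = 56146.52.
Real growth = 56146.52/52420.98 − 1 = 0.0711.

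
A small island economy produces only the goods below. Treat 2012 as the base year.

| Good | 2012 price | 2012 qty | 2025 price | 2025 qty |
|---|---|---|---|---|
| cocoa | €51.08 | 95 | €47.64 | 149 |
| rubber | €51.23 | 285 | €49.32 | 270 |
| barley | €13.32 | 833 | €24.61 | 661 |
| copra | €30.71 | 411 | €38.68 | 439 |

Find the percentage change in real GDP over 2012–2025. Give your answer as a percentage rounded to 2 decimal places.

Real GDP 2012 = Nominal GDP 2012 = 51.08·95 + 51.23·285 + 13.32·833 + 30.71·411 = 43170.52.
Real GDP 2025 (at 2012 prices) = 51.08·149 + 51.23·270 + 13.32·661 + 30.71·439 = 43729.23.
Real growth = 43729.23/43170.52 − 1 = 0.0129.

1.29%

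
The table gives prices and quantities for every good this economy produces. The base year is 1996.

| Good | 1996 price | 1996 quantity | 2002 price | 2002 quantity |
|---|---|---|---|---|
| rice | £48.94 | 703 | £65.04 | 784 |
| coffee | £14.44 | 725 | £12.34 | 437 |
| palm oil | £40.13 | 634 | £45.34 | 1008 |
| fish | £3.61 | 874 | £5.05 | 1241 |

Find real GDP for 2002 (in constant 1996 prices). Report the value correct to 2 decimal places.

Real GDP 2002 = Σ (p_1996 × q_2002) = 48.94·784 + 14.44·437 + 40.13·1008 + 3.61·1241 = 89610.29.

£89610.29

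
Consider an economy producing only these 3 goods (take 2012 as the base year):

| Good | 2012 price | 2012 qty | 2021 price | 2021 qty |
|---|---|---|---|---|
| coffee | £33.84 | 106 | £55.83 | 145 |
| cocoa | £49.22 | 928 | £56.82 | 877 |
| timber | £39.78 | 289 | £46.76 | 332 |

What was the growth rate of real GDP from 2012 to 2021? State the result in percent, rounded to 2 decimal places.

0.86%

Real GDP 2012 = Nominal GDP 2012 = 33.84·106 + 49.22·928 + 39.78·289 = 60759.62.
Real GDP 2021 (at 2012 prices) = 33.84·145 + 49.22·877 + 39.78·332 = 61279.70.
Real growth = 61279.70/60759.62 − 1 = 0.0086.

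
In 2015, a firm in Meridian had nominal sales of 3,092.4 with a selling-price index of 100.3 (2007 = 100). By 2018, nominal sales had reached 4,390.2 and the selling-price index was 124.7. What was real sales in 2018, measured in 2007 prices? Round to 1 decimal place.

Real sales = Nominal / (selling-price index/100) = 4390.2 / 1.247 = 3520.61.

3,520.6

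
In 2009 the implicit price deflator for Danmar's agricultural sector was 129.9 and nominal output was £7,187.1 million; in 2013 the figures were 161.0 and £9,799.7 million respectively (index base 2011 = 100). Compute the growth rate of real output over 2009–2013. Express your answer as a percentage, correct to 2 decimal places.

10.01%

Real output 2009 = 7187.1 / 1.299 = 5532.79.
Real output 2013 = 9799.7 / 1.610 = 6086.77.
Real growth = 6086.77 / 5532.79 − 1 = 0.1001.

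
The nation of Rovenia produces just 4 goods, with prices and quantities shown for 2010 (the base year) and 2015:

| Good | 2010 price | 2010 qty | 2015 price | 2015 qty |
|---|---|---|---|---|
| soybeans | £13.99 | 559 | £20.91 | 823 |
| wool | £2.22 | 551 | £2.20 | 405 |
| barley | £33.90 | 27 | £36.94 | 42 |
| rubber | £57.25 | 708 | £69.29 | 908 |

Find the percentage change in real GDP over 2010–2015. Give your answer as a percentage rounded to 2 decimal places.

Real GDP 2010 = Nominal GDP 2010 = 13.99·559 + 2.22·551 + 33.90·27 + 57.25·708 = 50491.93.
Real GDP 2015 (at 2010 prices) = 13.99·823 + 2.22·405 + 33.90·42 + 57.25·908 = 65819.67.
Real growth = 65819.67/50491.93 − 1 = 0.3036.

30.36%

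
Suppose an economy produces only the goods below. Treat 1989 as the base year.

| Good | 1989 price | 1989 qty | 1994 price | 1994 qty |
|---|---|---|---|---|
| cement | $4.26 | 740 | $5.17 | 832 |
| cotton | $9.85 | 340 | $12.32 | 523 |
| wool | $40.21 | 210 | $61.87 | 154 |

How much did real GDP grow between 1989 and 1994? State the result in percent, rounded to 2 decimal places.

-0.38%

Real GDP 1989 = Nominal GDP 1989 = 4.26·740 + 9.85·340 + 40.21·210 = 14945.50.
Real GDP 1994 (at 1989 prices) = 4.26·832 + 9.85·523 + 40.21·154 = 14888.21.
Real growth = 14888.21/14945.50 − 1 = -0.0038.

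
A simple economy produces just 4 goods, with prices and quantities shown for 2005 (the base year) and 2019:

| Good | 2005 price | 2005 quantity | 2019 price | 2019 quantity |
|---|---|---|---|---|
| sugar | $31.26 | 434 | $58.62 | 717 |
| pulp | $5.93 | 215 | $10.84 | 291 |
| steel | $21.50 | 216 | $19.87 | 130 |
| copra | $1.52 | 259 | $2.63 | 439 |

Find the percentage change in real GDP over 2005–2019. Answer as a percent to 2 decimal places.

38.84%

Real GDP 2005 = Nominal GDP 2005 = 31.26·434 + 5.93·215 + 21.50·216 + 1.52·259 = 19879.47.
Real GDP 2019 (at 2005 prices) = 31.26·717 + 5.93·291 + 21.50·130 + 1.52·439 = 27601.33.
Real growth = 27601.33/19879.47 − 1 = 0.3884.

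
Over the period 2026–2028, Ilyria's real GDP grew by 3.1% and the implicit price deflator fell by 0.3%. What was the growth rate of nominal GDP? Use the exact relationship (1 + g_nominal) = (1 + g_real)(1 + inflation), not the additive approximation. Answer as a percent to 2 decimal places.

2.79%

(1 + g_nom) = (1 + g_real)(1 + π) = 1.0310 × 0.9970 = 1.02791.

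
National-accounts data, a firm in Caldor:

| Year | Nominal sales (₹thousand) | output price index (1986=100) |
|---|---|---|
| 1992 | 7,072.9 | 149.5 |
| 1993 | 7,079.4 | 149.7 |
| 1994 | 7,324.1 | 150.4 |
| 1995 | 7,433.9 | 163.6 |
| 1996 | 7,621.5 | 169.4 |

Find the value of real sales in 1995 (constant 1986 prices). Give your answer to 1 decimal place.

₹4,543.9 thousand

Real sales 1995 = 7433.9 / 1.636 = 4543.95.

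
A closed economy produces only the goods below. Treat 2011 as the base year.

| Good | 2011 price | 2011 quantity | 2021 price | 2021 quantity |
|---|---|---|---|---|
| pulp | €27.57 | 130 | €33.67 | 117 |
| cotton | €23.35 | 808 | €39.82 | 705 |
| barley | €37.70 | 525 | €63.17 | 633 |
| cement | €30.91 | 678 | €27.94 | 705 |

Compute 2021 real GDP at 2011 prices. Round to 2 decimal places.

Real GDP 2021 = Σ (p_2011 × q_2021) = 27.57·117 + 23.35·705 + 37.70·633 + 30.91·705 = 65343.09.

€65343.09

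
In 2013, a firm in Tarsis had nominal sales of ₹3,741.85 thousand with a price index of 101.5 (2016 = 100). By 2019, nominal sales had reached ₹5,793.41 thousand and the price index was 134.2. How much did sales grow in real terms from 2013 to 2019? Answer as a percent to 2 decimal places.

Deflate each year: 2013 → 3741.85/1.015 = 3686.55; 2019 → 5793.41/1.342 = 4317.00.
So real sales changed by 4317.00/3686.55 − 1 = 0.1710, i.e. 17.10%.

17.10%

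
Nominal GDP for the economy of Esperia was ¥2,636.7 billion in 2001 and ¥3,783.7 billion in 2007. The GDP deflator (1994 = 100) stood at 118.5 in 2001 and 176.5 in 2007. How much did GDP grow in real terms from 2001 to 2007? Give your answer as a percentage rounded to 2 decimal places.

Deflate each year: 2001 → 2636.7/1.185 = 2225.06; 2007 → 3783.7/1.765 = 2143.74.
So real GDP changed by 2143.74/2225.06 − 1 = -0.0365, i.e. -3.65%.

-3.65%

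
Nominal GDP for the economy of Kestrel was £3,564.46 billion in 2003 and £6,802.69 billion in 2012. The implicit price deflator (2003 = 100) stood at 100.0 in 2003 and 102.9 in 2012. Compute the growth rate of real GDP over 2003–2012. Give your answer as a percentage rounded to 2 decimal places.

85.47%

Deflate each year: 2003 → 3564.46/1.000 = 3564.46; 2012 → 6802.69/1.029 = 6610.97.
So real GDP changed by 6610.97/3564.46 − 1 = 0.8547, i.e. 85.47%.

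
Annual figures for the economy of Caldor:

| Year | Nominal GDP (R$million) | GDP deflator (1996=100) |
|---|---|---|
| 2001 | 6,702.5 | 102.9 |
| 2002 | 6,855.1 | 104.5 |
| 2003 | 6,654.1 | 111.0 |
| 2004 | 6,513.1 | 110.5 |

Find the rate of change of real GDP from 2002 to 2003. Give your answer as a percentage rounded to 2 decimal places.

-8.62%

Real GDP 2002 = 6855.1/1.045 = 6559.90.
Real GDP 2003 = 6654.1/1.110 = 5994.68.
Change = 5994.68/6559.90 − 1 = -0.0862.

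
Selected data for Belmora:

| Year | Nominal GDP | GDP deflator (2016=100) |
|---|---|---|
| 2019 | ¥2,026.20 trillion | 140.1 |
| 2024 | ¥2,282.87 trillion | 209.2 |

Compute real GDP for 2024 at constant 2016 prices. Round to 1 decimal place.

Real GDP = Nominal / (GDP deflator/100) = 2282.87 / 2.092 = 1091.24.

¥1,091.2 trillion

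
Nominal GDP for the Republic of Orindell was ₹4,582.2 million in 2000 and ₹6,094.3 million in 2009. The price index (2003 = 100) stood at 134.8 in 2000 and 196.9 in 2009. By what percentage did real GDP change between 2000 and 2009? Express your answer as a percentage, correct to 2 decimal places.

Real GDP 2000 = 4582.2 / 1.348 = 3399.26.
Real GDP 2009 = 6094.3 / 1.969 = 3095.12.
Real growth = 3095.12 / 3399.26 − 1 = -0.0895.

-8.95%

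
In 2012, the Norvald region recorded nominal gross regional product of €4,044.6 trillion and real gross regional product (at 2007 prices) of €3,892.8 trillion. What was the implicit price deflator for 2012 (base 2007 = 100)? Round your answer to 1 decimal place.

implicit price deflator = (Nominal / Real) × 100 = 4044.6 / 3892.8 × 100 = 103.90.

103.9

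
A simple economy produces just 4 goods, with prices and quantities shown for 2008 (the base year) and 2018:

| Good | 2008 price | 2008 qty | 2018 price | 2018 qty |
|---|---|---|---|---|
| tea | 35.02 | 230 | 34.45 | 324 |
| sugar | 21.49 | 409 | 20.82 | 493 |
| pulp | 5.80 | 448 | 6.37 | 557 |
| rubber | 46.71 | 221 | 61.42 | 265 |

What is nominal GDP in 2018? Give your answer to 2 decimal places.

41250.45

Nominal GDP 2018 = Σ (p_2018 × q_2018) = 34.45·324 + 20.82·493 + 6.37·557 + 61.42·265 = 41250.45.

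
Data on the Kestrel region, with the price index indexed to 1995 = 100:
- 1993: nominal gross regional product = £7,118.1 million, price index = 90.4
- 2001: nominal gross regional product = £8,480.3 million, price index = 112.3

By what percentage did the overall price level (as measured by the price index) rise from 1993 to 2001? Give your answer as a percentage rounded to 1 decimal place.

24.2%

Price-level change = 112.3 / 90.4 − 1 = 0.2423.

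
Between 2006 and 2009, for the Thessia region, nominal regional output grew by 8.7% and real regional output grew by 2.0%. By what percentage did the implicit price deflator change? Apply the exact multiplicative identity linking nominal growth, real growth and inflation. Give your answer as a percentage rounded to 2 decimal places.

(1 + g_nom) = (1 + g_real)(1 + π), so π = 1.0870 / 1.0200 − 1 = 0.06569.

6.57%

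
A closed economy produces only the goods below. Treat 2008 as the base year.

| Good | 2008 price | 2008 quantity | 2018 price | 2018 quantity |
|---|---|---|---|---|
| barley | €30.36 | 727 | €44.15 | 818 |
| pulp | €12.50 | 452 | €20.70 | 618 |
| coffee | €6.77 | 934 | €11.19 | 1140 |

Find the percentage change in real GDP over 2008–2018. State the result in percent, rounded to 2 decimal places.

Real GDP 2008 = Nominal GDP 2008 = 30.36·727 + 12.50·452 + 6.77·934 = 34044.90.
Real GDP 2018 (at 2008 prices) = 30.36·818 + 12.50·618 + 6.77·1140 = 40277.28.
Real growth = 40277.28/34044.90 − 1 = 0.1831.

18.31%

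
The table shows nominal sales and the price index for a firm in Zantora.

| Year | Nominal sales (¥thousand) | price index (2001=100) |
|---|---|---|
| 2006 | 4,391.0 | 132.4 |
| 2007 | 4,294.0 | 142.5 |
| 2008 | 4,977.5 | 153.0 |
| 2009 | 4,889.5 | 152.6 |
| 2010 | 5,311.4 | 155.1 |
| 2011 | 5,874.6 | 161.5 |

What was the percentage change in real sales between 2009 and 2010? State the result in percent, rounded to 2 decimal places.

Real sales 2009 = 4889.5/1.526 = 3204.13.
Real sales 2010 = 5311.4/1.551 = 3424.50.
Change = 3424.50/3204.13 − 1 = 0.0688.

6.88%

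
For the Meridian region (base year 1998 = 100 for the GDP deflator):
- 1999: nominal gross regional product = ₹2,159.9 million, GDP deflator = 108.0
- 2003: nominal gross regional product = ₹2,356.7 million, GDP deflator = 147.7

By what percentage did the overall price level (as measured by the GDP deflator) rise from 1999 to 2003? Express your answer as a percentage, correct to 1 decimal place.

Price-level change = 147.7 / 108.0 − 1 = 0.3676.

36.8%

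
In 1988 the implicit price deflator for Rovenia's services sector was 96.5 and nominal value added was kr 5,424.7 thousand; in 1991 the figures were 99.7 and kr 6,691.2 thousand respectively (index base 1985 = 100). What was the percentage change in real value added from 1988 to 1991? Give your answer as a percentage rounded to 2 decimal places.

Deflate each year: 1988 → 5424.7/0.965 = 5621.45; 1991 → 6691.2/0.997 = 6711.33.
So real value added changed by 6711.33/5621.45 − 1 = 0.1939, i.e. 19.39%.

19.39%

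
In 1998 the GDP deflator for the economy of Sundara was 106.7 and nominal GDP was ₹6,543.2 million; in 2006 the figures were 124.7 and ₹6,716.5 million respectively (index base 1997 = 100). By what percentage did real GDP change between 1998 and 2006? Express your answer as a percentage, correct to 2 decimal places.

-12.17%

Real GDP 1998 = 6543.2 / 1.067 = 6132.33.
Real GDP 2006 = 6716.5 / 1.247 = 5386.13.
Real growth = 5386.13 / 6132.33 − 1 = -0.1217.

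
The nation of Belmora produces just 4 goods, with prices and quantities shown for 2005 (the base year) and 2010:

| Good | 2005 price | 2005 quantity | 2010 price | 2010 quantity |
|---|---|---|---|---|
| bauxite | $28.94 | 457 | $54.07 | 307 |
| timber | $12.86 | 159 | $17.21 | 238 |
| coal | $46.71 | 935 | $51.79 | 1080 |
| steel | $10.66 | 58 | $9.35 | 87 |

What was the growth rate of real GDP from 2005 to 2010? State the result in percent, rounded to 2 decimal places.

6.31%

Real GDP 2005 = Nominal GDP 2005 = 28.94·457 + 12.86·159 + 46.71·935 + 10.66·58 = 59562.45.
Real GDP 2010 (at 2005 prices) = 28.94·307 + 12.86·238 + 46.71·1080 + 10.66·87 = 63319.48.
Real growth = 63319.48/59562.45 − 1 = 0.0631.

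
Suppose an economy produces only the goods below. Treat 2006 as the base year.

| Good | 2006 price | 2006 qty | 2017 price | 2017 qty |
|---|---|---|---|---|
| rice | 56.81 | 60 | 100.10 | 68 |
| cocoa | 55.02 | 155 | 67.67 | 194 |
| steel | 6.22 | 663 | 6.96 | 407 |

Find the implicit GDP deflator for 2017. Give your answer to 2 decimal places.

133.39

Nominal GDP 2017 = 100.10·68 + 67.67·194 + 6.96·407 = 22767.50.
Real GDP 2017 (at 2006 prices) = 56.81·68 + 55.02·194 + 6.22·407 = 17068.50.
Deflator = Nominal/Real × 100 = 22767.50/17068.50 × 100 = 133.389.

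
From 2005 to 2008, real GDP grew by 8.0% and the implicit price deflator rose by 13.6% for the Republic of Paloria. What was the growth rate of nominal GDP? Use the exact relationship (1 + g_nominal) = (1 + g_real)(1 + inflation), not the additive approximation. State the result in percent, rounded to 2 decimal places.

22.69%

(1 + g_nom) = (1 + g_real)(1 + π) = 1.0800 × 1.1360 = 1.22688.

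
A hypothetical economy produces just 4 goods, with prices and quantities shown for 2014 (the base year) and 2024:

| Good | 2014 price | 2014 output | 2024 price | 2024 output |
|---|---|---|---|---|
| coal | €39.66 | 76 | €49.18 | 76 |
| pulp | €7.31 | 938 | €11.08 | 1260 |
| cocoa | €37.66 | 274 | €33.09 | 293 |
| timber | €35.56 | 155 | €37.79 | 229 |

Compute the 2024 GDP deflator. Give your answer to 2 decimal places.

114.79

Nominal GDP 2024 = 49.18·76 + 11.08·1260 + 33.09·293 + 37.79·229 = 36047.76.
Real GDP 2024 (at 2014 prices) = 39.66·76 + 7.31·1260 + 37.66·293 + 35.56·229 = 31402.38.
Deflator = Nominal/Real × 100 = 36047.76/31402.38 × 100 = 114.793.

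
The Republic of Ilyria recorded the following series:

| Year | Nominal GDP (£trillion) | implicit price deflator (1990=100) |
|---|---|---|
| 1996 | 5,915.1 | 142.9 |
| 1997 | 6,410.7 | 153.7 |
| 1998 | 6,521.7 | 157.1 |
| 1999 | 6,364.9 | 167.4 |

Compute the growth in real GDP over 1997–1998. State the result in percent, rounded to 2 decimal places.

Real GDP 1997 = 6410.7/1.537 = 4170.92.
Real GDP 1998 = 6521.7/1.571 = 4151.30.
Change = 4151.30/4170.92 − 1 = -0.0047.

-0.47%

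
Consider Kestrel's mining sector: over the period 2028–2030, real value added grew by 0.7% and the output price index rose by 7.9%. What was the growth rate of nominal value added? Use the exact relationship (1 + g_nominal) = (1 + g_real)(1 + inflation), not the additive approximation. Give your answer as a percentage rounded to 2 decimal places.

8.66%

(1 + g_nom) = (1 + g_real)(1 + π) = 1.0070 × 1.0790 = 1.08655.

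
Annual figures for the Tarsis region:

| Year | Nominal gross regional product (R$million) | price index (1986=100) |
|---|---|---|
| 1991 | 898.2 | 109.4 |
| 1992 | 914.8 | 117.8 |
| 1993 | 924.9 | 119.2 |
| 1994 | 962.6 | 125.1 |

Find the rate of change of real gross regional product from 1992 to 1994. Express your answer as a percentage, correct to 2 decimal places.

Real gross regional product 1992 = 914.8/1.178 = 776.57.
Real gross regional product 1994 = 962.6/1.251 = 769.46.
Change = 769.46/776.57 − 1 = -0.0092.

-0.92%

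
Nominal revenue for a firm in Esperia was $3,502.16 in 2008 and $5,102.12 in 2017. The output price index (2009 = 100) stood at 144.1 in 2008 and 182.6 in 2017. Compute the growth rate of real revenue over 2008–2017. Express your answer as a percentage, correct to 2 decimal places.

Real revenue 2008 = 3502.16 / 1.441 = 2430.37.
Real revenue 2017 = 5102.12 / 1.826 = 2794.15.
Real growth = 2794.15 / 2430.37 − 1 = 0.1497.

14.97%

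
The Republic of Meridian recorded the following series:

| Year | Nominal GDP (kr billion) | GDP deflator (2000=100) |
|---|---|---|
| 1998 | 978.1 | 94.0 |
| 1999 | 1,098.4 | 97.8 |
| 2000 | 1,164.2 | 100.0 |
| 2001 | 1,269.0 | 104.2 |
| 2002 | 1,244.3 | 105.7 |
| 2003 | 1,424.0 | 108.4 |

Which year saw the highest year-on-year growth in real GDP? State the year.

1999: real = 1098.4/0.978 = 1123.11; growth vs 1998 (1040.53) = 7.94%.
2000: real = 1164.2/1.000 = 1164.20; growth vs 1999 (1123.11) = 3.66%.
2001: real = 1269.0/1.042 = 1217.85; growth vs 2000 (1164.20) = 4.61%.
2002: real = 1244.3/1.057 = 1177.20; growth vs 2001 (1217.85) = -3.34%.
2003: real = 1424.0/1.084 = 1313.65; growth vs 2002 (1177.20) = 11.59%.

2003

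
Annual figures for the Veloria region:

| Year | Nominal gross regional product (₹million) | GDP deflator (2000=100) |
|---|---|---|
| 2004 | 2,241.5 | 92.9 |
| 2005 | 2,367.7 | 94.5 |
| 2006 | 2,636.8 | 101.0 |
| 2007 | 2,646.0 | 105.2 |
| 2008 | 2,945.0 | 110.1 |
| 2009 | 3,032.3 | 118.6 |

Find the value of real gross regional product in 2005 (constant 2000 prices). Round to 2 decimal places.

Real gross regional product 2005 = 2367.7 / 0.945 = 2505.50.

₹2,505.50 million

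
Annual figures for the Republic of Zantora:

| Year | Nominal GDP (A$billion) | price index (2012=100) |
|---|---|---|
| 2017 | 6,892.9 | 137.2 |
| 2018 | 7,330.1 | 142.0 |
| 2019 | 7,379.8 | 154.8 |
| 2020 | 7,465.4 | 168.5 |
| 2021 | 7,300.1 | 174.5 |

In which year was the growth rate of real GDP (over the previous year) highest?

2018: real = 7330.1/1.420 = 5162.04; growth vs 2017 (5023.98) = 2.75%.
2019: real = 7379.8/1.548 = 4767.31; growth vs 2018 (5162.04) = -7.65%.
2020: real = 7465.4/1.685 = 4430.50; growth vs 2019 (4767.31) = -7.06%.
2021: real = 7300.1/1.745 = 4183.44; growth vs 2020 (4430.50) = -5.58%.

2018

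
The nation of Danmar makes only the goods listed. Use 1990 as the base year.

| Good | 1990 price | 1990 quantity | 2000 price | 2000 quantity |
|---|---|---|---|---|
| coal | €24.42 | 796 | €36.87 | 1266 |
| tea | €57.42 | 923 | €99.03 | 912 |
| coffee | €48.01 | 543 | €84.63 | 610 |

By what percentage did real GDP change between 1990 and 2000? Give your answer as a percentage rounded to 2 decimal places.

14.28%

Real GDP 1990 = Nominal GDP 1990 = 24.42·796 + 57.42·923 + 48.01·543 = 98506.41.
Real GDP 2000 (at 1990 prices) = 24.42·1266 + 57.42·912 + 48.01·610 = 112568.86.
Real growth = 112568.86/98506.41 − 1 = 0.1428.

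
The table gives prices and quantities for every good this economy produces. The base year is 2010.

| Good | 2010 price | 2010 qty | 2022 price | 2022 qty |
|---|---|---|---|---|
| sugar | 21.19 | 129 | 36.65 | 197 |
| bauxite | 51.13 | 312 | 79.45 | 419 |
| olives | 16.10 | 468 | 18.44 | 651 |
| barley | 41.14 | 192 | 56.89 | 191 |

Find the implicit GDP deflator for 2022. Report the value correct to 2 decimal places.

Nominal GDP 2022 = 36.65·197 + 79.45·419 + 18.44·651 + 56.89·191 = 63380.03.
Real GDP 2022 (at 2010 prices) = 21.19·197 + 51.13·419 + 16.10·651 + 41.14·191 = 43936.74.
Deflator = Nominal/Real × 100 = 63380.03/43936.74 × 100 = 144.253.

144.25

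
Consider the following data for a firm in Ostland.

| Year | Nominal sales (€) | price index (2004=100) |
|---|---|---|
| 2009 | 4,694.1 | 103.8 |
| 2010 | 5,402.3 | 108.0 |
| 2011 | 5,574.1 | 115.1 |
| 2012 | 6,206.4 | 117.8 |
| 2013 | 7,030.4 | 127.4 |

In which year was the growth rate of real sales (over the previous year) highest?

2010

2010: real = 5402.3/1.080 = 5002.13; growth vs 2009 (4522.25) = 10.61%.
2011: real = 5574.1/1.151 = 4842.83; growth vs 2010 (5002.13) = -3.18%.
2012: real = 6206.4/1.178 = 5268.59; growth vs 2011 (4842.83) = 8.79%.
2013: real = 7030.4/1.274 = 5518.37; growth vs 2012 (5268.59) = 4.74%.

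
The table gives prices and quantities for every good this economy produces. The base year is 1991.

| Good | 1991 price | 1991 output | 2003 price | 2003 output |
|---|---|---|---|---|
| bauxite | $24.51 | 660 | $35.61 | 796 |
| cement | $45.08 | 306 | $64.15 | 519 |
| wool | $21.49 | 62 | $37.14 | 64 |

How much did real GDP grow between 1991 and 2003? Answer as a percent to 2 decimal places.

41.46%

Real GDP 1991 = Nominal GDP 1991 = 24.51·660 + 45.08·306 + 21.49·62 = 31303.46.
Real GDP 2003 (at 1991 prices) = 24.51·796 + 45.08·519 + 21.49·64 = 44281.84.
Real growth = 44281.84/31303.46 − 1 = 0.4146.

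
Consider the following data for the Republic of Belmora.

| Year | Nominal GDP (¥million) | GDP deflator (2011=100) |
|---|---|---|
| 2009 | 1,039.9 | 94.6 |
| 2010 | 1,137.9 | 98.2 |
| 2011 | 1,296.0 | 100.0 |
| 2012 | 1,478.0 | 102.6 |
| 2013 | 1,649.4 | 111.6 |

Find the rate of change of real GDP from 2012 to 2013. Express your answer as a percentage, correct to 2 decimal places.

Real GDP 2012 = 1478.0/1.026 = 1440.55.
Real GDP 2013 = 1649.4/1.116 = 1477.96.
Change = 1477.96/1440.55 − 1 = 0.0260.

2.60%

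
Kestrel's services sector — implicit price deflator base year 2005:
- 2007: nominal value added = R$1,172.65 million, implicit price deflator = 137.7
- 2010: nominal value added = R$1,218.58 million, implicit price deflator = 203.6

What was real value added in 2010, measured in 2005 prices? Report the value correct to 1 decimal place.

R$598.5 million

Real value added = Nominal / (implicit price deflator/100) = 1218.58 / 2.036 = 598.52.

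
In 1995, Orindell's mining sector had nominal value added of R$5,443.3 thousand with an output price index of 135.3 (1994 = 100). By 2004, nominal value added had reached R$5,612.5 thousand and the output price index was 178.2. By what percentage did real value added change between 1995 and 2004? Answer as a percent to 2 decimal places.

-21.71%

Deflate each year: 1995 → 5443.3/1.353 = 4023.13; 2004 → 5612.5/1.782 = 3149.55.
So real value added changed by 3149.55/4023.13 − 1 = -0.2171, i.e. -21.71%.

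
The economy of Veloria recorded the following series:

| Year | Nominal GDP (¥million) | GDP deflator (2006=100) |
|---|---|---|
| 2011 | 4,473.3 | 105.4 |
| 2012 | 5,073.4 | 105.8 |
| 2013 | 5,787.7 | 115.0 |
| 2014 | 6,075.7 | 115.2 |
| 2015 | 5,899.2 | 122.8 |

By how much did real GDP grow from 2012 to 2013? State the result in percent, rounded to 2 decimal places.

4.95%

Real GDP 2012 = 5073.4/1.058 = 4795.27.
Real GDP 2013 = 5787.7/1.150 = 5032.78.
Change = 5032.78/4795.27 − 1 = 0.0495.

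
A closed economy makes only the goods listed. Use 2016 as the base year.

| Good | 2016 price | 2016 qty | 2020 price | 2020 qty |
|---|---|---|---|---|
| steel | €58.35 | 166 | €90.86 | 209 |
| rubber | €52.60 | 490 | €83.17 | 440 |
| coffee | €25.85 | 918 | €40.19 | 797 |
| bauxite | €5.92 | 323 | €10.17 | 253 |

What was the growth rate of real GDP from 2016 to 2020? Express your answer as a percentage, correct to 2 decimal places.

-6.00%

Real GDP 2016 = Nominal GDP 2016 = 58.35·166 + 52.60·490 + 25.85·918 + 5.92·323 = 61102.56.
Real GDP 2020 (at 2016 prices) = 58.35·209 + 52.60·440 + 25.85·797 + 5.92·253 = 57439.36.
Real growth = 57439.36/61102.56 − 1 = -0.0600.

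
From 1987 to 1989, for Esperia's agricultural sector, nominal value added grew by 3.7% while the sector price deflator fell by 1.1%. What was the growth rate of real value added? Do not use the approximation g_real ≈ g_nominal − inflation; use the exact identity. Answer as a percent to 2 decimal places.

(1 + g_nom) = (1 + g_real)(1 + π), so g_real = 1.0370 / 0.9890 − 1 = 0.04853.

4.85%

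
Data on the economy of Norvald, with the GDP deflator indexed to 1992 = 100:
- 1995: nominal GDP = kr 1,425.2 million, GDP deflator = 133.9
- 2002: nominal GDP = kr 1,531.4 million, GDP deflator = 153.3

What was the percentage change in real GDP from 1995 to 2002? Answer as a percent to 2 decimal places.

-6.15%

Real GDP 1995 = 1425.2 / 1.339 = 1064.38.
Real GDP 2002 = 1531.4 / 1.533 = 998.96.
Real growth = 998.96 / 1064.38 − 1 = -0.0615.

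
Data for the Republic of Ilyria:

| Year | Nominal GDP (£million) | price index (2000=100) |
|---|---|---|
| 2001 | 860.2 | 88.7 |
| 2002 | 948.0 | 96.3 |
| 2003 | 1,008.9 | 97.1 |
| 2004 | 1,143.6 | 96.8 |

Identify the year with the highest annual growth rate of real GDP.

2004

2002: real = 948.0/0.963 = 984.42; growth vs 2001 (969.79) = 1.51%.
2003: real = 1008.9/0.971 = 1039.03; growth vs 2002 (984.42) = 5.55%.
2004: real = 1143.6/0.968 = 1181.40; growth vs 2003 (1039.03) = 13.70%.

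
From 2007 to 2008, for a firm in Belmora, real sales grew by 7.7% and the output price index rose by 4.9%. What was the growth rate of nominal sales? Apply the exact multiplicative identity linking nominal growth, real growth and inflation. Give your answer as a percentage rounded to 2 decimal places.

12.98%

(1 + g_nom) = (1 + g_real)(1 + π) = 1.0770 × 1.0490 = 1.12977.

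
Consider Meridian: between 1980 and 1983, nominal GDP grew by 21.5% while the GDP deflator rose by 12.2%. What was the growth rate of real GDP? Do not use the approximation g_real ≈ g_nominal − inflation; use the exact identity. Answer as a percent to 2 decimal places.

(1 + g_nom) = (1 + g_real)(1 + π), so g_real = 1.2150 / 1.1220 − 1 = 0.08289.

8.29%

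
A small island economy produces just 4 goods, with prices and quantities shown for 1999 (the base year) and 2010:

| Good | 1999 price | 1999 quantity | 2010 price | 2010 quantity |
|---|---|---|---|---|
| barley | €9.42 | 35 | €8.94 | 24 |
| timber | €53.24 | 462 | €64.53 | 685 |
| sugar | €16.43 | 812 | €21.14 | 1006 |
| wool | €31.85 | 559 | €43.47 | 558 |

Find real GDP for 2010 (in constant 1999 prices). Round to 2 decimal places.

€70996.36

Real GDP 2010 = Σ (p_1999 × q_2010) = 9.42·24 + 53.24·685 + 16.43·1006 + 31.85·558 = 70996.36.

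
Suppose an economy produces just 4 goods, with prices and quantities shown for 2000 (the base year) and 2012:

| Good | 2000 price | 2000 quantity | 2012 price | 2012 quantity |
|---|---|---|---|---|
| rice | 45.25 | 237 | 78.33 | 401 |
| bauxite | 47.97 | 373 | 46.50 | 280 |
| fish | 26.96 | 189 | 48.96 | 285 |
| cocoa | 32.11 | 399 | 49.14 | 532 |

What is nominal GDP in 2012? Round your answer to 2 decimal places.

84526.41

Nominal GDP 2012 = Σ (p_2012 × q_2012) = 78.33·401 + 46.50·280 + 48.96·285 + 49.14·532 = 84526.41.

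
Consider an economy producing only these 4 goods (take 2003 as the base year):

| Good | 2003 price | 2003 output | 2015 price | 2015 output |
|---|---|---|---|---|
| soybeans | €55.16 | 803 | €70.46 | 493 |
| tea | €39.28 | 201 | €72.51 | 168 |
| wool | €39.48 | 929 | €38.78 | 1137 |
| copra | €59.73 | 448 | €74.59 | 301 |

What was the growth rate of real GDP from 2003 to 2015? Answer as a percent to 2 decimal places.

Real GDP 2003 = Nominal GDP 2003 = 55.16·803 + 39.28·201 + 39.48·929 + 59.73·448 = 115624.72.
Real GDP 2015 (at 2003 prices) = 55.16·493 + 39.28·168 + 39.48·1137 + 59.73·301 = 96660.41.
Real growth = 96660.41/115624.72 − 1 = -0.1640.

-16.40%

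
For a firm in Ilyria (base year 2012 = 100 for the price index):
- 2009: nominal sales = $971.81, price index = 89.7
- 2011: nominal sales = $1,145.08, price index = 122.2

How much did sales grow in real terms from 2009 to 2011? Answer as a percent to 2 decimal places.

-13.51%

Deflate each year: 2009 → 971.81/0.897 = 1083.40; 2011 → 1145.08/1.222 = 937.05.
So real sales changed by 937.05/1083.40 − 1 = -0.1351, i.e. -13.51%.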